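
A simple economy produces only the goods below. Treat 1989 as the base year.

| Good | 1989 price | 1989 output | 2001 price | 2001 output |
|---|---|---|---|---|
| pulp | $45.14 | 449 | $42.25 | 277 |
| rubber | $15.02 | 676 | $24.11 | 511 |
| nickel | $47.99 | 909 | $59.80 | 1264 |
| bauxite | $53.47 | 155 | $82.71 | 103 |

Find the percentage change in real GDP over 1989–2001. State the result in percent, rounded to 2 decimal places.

4.87%

Real GDP 1989 = Nominal GDP 1989 = 45.14·449 + 15.02·676 + 47.99·909 + 53.47·155 = 82332.14.
Real GDP 2001 (at 1989 prices) = 45.14·277 + 15.02·511 + 47.99·1264 + 53.47·103 = 86345.77.
Real growth = 86345.77/82332.14 − 1 = 0.0487.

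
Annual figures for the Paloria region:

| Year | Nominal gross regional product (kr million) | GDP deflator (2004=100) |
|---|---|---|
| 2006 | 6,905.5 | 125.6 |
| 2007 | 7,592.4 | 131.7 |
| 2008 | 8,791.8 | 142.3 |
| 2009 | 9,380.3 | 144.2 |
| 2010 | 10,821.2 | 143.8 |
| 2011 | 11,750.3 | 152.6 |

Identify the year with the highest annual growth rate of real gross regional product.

2007: real = 7592.4/1.317 = 5764.92; growth vs 2006 (5498.01) = 4.85%.
2008: real = 8791.8/1.423 = 6178.36; growth vs 2007 (5764.92) = 7.17%.
2009: real = 9380.3/1.442 = 6505.06; growth vs 2008 (6178.36) = 5.29%.
2010: real = 10821.2/1.438 = 7525.17; growth vs 2009 (6505.06) = 15.68%.
2011: real = 11750.3/1.526 = 7700.07; growth vs 2010 (7525.17) = 2.32%.

2010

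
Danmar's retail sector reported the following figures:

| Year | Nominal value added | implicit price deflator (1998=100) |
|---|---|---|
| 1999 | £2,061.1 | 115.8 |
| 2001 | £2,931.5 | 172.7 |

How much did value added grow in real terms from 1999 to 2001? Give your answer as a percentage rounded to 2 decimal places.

-4.63%

Real value added 1999 = 2061.1 / 1.158 = 1779.88.
Real value added 2001 = 2931.5 / 1.727 = 1697.45.
Real growth = 1697.45 / 1779.88 − 1 = -0.0463.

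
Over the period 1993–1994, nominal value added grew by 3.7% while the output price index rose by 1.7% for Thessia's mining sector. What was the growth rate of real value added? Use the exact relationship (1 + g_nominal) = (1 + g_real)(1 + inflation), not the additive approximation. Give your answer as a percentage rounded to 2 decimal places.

1.97%

(1 + g_nom) = (1 + g_real)(1 + π), so g_real = 1.0370 / 1.0170 − 1 = 0.01967.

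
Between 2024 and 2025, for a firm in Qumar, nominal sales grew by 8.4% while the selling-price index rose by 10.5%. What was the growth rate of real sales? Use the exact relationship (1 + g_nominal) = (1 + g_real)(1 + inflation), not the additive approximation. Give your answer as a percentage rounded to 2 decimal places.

-1.90%

(1 + g_nom) = (1 + g_real)(1 + π), so g_real = 1.0840 / 1.1050 − 1 = -0.01900.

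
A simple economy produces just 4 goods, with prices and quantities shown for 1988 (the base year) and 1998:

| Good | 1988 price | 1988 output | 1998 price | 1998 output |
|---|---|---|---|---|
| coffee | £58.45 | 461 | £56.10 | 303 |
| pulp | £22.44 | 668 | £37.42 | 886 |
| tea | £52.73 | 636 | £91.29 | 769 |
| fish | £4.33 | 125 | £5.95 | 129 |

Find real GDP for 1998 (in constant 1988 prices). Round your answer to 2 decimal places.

Real GDP 1998 = Σ (p_1988 × q_1998) = 58.45·303 + 22.44·886 + 52.73·769 + 4.33·129 = 78700.13.

£78700.13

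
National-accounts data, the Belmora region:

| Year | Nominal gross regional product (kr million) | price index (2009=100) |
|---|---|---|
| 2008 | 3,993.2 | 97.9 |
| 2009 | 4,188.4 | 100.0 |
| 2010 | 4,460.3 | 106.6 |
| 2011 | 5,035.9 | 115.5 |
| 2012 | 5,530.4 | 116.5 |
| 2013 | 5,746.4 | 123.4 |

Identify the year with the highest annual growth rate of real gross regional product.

2009: real = 4188.4/1.000 = 4188.40; growth vs 2008 (4078.86) = 2.69%.
2010: real = 4460.3/1.066 = 4184.15; growth vs 2009 (4188.40) = -0.10%.
2011: real = 5035.9/1.155 = 4360.09; growth vs 2010 (4184.15) = 4.20%.
2012: real = 5530.4/1.165 = 4747.12; growth vs 2011 (4360.09) = 8.88%.
2013: real = 5746.4/1.234 = 4656.73; growth vs 2012 (4747.12) = -1.90%.

2012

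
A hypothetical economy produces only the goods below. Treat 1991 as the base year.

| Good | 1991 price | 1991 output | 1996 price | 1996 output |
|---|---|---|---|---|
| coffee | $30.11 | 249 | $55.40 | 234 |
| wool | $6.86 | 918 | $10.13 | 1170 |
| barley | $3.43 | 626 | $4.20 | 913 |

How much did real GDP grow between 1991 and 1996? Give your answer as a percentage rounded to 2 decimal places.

Real GDP 1991 = Nominal GDP 1991 = 30.11·249 + 6.86·918 + 3.43·626 = 15942.05.
Real GDP 1996 (at 1991 prices) = 30.11·234 + 6.86·1170 + 3.43·913 = 18203.53.
Real growth = 18203.53/15942.05 − 1 = 0.1419.

14.19%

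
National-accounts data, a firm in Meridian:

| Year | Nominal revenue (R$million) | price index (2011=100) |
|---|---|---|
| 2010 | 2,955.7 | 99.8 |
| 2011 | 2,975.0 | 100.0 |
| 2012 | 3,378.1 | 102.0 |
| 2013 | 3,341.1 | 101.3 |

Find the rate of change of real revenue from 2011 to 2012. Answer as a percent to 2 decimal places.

11.32%

Real revenue 2011 = 2975.0/1.000 = 2975.00.
Real revenue 2012 = 3378.1/1.020 = 3311.86.
Change = 3311.86/2975.00 − 1 = 0.1132.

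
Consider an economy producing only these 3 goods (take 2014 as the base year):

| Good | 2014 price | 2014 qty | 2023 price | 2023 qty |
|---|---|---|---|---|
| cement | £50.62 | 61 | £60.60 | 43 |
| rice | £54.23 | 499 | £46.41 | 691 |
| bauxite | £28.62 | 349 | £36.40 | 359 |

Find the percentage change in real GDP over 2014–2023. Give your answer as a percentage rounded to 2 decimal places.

24.38%

Real GDP 2014 = Nominal GDP 2014 = 50.62·61 + 54.23·499 + 28.62·349 = 40136.97.
Real GDP 2023 (at 2014 prices) = 50.62·43 + 54.23·691 + 28.62·359 = 49924.17.
Real growth = 49924.17/40136.97 − 1 = 0.2438.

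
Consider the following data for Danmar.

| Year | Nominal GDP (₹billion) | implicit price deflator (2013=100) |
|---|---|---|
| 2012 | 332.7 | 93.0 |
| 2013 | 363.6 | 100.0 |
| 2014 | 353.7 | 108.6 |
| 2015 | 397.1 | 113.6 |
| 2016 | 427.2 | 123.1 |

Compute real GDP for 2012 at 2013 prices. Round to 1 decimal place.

Real GDP 2012 = 332.7 / 0.930 = 357.74.

₹357.7 billion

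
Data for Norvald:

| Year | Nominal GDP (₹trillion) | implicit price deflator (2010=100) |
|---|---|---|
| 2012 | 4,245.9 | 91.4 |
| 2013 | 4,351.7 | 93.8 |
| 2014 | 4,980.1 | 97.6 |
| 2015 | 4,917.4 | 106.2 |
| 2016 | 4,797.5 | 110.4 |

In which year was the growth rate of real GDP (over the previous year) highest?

2014

2013: real = 4351.7/0.938 = 4639.34; growth vs 2012 (4645.40) = -0.13%.
2014: real = 4980.1/0.976 = 5102.56; growth vs 2013 (4639.34) = 9.98%.
2015: real = 4917.4/1.062 = 4630.32; growth vs 2014 (5102.56) = -9.25%.
2016: real = 4797.5/1.104 = 4345.56; growth vs 2015 (4630.32) = -6.15%.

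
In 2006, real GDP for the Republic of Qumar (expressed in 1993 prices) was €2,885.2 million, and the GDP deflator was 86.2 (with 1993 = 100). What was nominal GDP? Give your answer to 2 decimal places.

Nominal GDP = Real × (GDP deflator/100) = 2885.2 × 0.862 = 2487.04.

€2,487.04 million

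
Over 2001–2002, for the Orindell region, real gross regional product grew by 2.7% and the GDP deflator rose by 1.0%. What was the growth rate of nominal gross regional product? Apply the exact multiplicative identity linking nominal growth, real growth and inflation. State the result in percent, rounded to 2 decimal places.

(1 + g_nom) = (1 + g_real)(1 + π) = 1.0270 × 1.0100 = 1.03727.

3.73%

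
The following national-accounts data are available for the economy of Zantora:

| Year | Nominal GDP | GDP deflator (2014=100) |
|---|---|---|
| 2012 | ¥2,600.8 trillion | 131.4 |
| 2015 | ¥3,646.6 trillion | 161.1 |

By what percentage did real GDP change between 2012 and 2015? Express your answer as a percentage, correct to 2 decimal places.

Real GDP 2012 = 2600.8 / 1.314 = 1979.30.
Real GDP 2015 = 3646.6 / 1.611 = 2263.56.
Real growth = 2263.56 / 1979.30 − 1 = 0.1436.

14.36%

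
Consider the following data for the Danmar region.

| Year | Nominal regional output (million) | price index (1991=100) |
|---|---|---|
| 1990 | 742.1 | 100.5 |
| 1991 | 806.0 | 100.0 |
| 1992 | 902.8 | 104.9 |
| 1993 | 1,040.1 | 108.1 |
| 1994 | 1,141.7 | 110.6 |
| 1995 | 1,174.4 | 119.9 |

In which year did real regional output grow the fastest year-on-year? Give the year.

1993

1991: real = 806.0/1.000 = 806.00; growth vs 1990 (738.41) = 9.15%.
1992: real = 902.8/1.049 = 860.63; growth vs 1991 (806.00) = 6.78%.
1993: real = 1040.1/1.081 = 962.16; growth vs 1992 (860.63) = 11.80%.
1994: real = 1141.7/1.106 = 1032.28; growth vs 1993 (962.16) = 7.29%.
1995: real = 1174.4/1.199 = 979.48; growth vs 1994 (1032.28) = -5.11%.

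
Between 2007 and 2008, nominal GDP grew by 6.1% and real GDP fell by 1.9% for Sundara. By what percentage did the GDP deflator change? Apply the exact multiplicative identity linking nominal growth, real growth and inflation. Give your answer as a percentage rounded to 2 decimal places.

8.15%

(1 + g_nom) = (1 + g_real)(1 + π), so π = 1.0610 / 0.9810 − 1 = 0.08155.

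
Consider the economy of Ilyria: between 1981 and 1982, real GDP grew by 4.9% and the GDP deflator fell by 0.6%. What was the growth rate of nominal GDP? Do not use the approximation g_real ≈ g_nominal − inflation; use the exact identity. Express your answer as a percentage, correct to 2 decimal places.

(1 + g_nom) = (1 + g_real)(1 + π) = 1.0490 × 0.9940 = 1.04271.

4.27%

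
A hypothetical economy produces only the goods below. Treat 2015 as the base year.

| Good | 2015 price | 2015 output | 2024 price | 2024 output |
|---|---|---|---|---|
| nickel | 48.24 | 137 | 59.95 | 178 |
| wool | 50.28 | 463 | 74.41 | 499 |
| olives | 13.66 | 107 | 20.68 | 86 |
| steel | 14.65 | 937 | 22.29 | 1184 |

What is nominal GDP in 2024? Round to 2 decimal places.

Nominal GDP 2024 = Σ (p_2024 × q_2024) = 59.95·178 + 74.41·499 + 20.68·86 + 22.29·1184 = 75971.53.

75971.53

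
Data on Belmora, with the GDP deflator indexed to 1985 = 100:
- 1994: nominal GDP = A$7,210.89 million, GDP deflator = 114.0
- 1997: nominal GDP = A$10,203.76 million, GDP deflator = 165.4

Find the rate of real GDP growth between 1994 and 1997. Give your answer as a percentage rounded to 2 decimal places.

Real GDP 1994 = 7210.89 / 1.140 = 6325.34.
Real GDP 1997 = 10203.76 / 1.654 = 6169.14.
Real growth = 6169.14 / 6325.34 − 1 = -0.0247.

-2.47%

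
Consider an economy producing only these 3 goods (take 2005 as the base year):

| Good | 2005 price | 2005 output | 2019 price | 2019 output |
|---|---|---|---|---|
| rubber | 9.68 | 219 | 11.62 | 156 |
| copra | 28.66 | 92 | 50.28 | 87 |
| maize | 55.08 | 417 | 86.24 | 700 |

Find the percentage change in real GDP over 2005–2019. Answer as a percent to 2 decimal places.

Real GDP 2005 = Nominal GDP 2005 = 9.68·219 + 28.66·92 + 55.08·417 = 27725.00.
Real GDP 2019 (at 2005 prices) = 9.68·156 + 28.66·87 + 55.08·700 = 42559.50.
Real growth = 42559.50/27725.00 − 1 = 0.5351.

53.51%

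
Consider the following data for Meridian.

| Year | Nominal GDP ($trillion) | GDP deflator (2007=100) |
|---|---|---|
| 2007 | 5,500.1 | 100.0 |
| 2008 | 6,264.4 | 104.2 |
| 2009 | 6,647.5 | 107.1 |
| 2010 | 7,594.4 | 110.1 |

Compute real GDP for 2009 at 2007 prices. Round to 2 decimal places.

$6,206.82 trillion

Real GDP 2009 = 6647.5 / 1.071 = 6206.82.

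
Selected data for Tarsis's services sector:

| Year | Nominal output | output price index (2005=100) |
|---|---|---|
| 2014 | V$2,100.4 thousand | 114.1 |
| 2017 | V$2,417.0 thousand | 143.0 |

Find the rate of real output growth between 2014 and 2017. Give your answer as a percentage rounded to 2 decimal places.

-8.18%

Deflate each year: 2014 → 2100.4/1.141 = 1840.84; 2017 → 2417.0/1.430 = 1690.21.
So real output changed by 1690.21/1840.84 − 1 = -0.0818, i.e. -8.18%.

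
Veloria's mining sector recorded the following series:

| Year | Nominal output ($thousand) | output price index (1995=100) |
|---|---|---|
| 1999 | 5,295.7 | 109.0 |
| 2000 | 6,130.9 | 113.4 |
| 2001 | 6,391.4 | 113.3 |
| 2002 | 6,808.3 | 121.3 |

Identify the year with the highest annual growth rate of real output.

2000: real = 6130.9/1.134 = 5406.44; growth vs 1999 (4858.44) = 11.28%.
2001: real = 6391.4/1.133 = 5641.13; growth vs 2000 (5406.44) = 4.34%.
2002: real = 6808.3/1.213 = 5612.78; growth vs 2001 (5641.13) = -0.50%.

2000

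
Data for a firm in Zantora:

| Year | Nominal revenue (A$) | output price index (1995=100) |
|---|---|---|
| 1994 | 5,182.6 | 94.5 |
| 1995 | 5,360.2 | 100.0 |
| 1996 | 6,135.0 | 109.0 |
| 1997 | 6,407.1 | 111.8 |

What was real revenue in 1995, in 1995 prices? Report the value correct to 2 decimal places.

Real revenue 1995 = 5360.2 / 1.000 = 5360.20.

A$5,360.20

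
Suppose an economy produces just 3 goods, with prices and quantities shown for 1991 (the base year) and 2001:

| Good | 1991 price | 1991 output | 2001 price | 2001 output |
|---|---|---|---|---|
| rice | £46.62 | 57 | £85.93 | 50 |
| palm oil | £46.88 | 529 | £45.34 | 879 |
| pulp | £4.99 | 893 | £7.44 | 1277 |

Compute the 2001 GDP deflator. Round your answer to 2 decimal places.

Nominal GDP 2001 = 85.93·50 + 45.34·879 + 7.44·1277 = 53651.24.
Real GDP 2001 (at 1991 prices) = 46.62·50 + 46.88·879 + 4.99·1277 = 49910.75.
Deflator = Nominal/Real × 100 = 53651.24/49910.75 × 100 = 107.494.

107.49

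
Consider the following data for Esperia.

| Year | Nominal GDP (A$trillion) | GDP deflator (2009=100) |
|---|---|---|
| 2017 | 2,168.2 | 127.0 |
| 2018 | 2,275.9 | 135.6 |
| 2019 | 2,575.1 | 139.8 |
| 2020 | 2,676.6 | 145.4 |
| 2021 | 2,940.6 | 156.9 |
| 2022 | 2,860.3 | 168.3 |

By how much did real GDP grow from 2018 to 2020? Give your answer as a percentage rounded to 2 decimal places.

Real GDP 2018 = 2275.9/1.356 = 1678.39.
Real GDP 2020 = 2676.6/1.454 = 1840.85.
Change = 1840.85/1678.39 − 1 = 0.0968.

9.68%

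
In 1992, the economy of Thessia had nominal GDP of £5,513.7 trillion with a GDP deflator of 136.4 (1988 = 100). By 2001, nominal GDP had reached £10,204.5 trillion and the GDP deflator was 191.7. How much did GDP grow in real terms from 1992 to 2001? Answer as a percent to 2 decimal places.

31.69%

Deflate each year: 1992 → 5513.7/1.364 = 4042.30; 2001 → 10204.5/1.917 = 5323.16.
So real GDP changed by 5323.16/4042.30 − 1 = 0.3169, i.e. 31.69%.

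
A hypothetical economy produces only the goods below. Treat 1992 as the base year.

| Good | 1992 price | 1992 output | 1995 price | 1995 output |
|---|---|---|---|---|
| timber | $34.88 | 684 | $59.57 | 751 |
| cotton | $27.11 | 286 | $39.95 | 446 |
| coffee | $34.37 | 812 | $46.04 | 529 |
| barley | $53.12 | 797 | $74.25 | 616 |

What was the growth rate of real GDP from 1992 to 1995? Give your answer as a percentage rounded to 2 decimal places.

Real GDP 1992 = Nominal GDP 1992 = 34.88·684 + 27.11·286 + 34.37·812 + 53.12·797 = 101856.46.
Real GDP 1995 (at 1992 prices) = 34.88·751 + 27.11·446 + 34.37·529 + 53.12·616 = 89189.59.
Real growth = 89189.59/101856.46 − 1 = -0.1244.

-12.44%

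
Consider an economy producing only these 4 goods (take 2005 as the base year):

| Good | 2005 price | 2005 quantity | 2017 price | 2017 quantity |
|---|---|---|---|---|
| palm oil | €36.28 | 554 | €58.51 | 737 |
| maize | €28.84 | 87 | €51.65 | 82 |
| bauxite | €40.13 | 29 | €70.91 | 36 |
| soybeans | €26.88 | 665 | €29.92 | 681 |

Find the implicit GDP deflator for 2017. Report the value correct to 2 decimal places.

Nominal GDP 2017 = 58.51·737 + 51.65·82 + 70.91·36 + 29.92·681 = 70285.45.
Real GDP 2017 (at 2005 prices) = 36.28·737 + 28.84·82 + 40.13·36 + 26.88·681 = 48853.20.
Deflator = Nominal/Real × 100 = 70285.45/48853.20 × 100 = 143.871.

143.87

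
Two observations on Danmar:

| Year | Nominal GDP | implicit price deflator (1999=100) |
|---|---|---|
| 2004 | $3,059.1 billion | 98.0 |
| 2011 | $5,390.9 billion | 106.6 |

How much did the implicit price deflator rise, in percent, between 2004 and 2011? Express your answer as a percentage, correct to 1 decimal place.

Price-level change = 106.6 / 98.0 − 1 = 0.0878.

8.8%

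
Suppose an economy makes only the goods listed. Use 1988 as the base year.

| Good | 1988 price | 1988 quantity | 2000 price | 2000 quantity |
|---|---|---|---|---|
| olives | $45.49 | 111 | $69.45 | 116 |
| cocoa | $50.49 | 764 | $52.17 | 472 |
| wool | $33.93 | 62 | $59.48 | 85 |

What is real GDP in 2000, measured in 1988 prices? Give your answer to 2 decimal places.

$31992.17

Real GDP 2000 = Σ (p_1988 × q_2000) = 45.49·116 + 50.49·472 + 33.93·85 = 31992.17.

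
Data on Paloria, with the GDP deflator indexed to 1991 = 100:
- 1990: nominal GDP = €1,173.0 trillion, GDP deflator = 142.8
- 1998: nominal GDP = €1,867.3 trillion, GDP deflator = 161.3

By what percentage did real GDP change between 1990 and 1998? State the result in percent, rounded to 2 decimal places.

40.93%

Real GDP 1990 = 1173.0 / 1.428 = 821.43.
Real GDP 1998 = 1867.3 / 1.613 = 1157.66.
Real growth = 1157.66 / 821.43 − 1 = 0.4093.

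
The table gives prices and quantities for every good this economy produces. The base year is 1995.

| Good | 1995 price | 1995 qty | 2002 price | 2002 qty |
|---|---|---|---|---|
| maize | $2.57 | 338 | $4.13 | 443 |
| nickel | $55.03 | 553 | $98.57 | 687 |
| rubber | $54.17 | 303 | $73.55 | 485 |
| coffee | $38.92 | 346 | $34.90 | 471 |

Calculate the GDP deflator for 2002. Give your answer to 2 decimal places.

Nominal GDP 2002 = 4.13·443 + 98.57·687 + 73.55·485 + 34.90·471 = 121656.83.
Real GDP 2002 (at 1995 prices) = 2.57·443 + 55.03·687 + 54.17·485 + 38.92·471 = 83547.89.
Deflator = Nominal/Real × 100 = 121656.83/83547.89 × 100 = 145.613.

145.61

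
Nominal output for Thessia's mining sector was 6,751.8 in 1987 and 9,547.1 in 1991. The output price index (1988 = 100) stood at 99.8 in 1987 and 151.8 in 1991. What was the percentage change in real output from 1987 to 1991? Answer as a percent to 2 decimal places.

Real output 1987 = 6751.8 / 0.998 = 6765.33.
Real output 1991 = 9547.1 / 1.518 = 6289.26.
Real growth = 6289.26 / 6765.33 − 1 = -0.0704.

-7.04%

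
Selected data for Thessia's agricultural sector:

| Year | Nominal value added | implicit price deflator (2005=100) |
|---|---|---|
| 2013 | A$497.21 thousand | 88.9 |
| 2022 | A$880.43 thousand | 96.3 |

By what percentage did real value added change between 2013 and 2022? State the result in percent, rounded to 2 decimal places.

63.47%

Deflate each year: 2013 → 497.21/0.889 = 559.29; 2022 → 880.43/0.963 = 914.26.
So real value added changed by 914.26/559.29 − 1 = 0.6347, i.e. 63.47%.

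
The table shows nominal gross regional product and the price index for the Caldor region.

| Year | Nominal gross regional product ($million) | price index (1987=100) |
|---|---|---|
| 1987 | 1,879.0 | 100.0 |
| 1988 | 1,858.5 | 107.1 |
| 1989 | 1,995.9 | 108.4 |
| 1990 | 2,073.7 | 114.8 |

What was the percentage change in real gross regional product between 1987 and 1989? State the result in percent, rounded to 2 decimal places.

-2.01%

Real gross regional product 1987 = 1879.0/1.000 = 1879.00.
Real gross regional product 1989 = 1995.9/1.084 = 1841.24.
Change = 1841.24/1879.00 − 1 = -0.0201.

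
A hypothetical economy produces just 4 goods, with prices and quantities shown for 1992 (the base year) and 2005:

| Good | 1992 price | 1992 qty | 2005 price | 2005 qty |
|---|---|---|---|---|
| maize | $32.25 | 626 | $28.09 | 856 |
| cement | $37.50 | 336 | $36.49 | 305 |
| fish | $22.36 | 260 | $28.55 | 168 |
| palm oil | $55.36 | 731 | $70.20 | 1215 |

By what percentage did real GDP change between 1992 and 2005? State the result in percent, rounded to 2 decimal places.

Real GDP 1992 = Nominal GDP 1992 = 32.25·626 + 37.50·336 + 22.36·260 + 55.36·731 = 79070.26.
Real GDP 2005 (at 1992 prices) = 32.25·856 + 37.50·305 + 22.36·168 + 55.36·1215 = 110062.38.
Real growth = 110062.38/79070.26 − 1 = 0.3920.

39.20%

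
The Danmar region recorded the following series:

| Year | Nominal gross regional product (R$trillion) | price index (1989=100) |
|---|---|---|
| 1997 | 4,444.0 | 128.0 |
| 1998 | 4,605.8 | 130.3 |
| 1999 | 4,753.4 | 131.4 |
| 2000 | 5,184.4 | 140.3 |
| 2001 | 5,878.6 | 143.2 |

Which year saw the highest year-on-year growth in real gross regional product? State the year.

2001

1998: real = 4605.8/1.303 = 3534.77; growth vs 1997 (3471.88) = 1.81%.
1999: real = 4753.4/1.314 = 3617.50; growth vs 1998 (3534.77) = 2.34%.
2000: real = 5184.4/1.403 = 3695.22; growth vs 1999 (3617.50) = 2.15%.
2001: real = 5878.6/1.432 = 4105.17; growth vs 2000 (3695.22) = 11.09%.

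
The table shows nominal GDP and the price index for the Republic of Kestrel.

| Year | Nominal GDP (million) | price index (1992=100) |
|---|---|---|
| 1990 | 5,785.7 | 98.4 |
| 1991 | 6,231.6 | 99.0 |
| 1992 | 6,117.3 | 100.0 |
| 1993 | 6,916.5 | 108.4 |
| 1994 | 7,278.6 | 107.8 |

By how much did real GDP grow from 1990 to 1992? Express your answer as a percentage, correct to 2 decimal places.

4.04%

Real GDP 1990 = 5785.7/0.984 = 5879.78.
Real GDP 1992 = 6117.3/1.000 = 6117.30.
Change = 6117.30/5879.78 − 1 = 0.0404.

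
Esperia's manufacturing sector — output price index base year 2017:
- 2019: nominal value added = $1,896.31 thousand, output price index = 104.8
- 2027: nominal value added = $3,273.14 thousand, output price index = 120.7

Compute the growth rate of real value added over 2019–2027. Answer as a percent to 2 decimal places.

49.87%

Real value added 2019 = 1896.31 / 1.048 = 1809.46.
Real value added 2027 = 3273.14 / 1.207 = 2711.80.
Real growth = 2711.80 / 1809.46 − 1 = 0.4987.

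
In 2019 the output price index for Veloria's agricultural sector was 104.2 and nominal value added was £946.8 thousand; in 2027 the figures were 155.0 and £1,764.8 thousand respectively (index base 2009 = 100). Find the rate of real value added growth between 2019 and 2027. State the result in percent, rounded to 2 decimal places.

25.31%

Deflate each year: 2019 → 946.8/1.042 = 908.64; 2027 → 1764.8/1.550 = 1138.58.
So real value added changed by 1138.58/908.64 − 1 = 0.2531, i.e. 25.31%.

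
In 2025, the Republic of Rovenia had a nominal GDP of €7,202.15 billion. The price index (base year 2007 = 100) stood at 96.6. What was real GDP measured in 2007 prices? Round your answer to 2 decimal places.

€7,455.64 billion

Real GDP = Nominal / (price index/100) = 7202.15 / 0.966 = 7455.64.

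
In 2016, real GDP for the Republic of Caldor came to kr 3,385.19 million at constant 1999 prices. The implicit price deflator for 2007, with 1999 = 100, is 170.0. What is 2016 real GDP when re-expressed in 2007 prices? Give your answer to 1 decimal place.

kr 5,754.8 million

Real GDP in 2007 prices = Real GDP in 1999 prices × (P_2007/P_1999) = 3385.19 × 1.700 = 5754.82.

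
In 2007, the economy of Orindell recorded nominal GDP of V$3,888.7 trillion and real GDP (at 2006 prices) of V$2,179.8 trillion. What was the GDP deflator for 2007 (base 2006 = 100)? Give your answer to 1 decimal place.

178.4

GDP deflator = (Nominal / Real) × 100 = 3888.7 / 2179.8 × 100 = 178.40.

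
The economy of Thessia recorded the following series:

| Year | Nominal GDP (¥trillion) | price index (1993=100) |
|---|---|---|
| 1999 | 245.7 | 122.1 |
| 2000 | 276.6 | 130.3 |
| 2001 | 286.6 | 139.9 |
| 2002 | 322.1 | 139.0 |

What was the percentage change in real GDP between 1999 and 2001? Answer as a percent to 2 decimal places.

1.80%

Real GDP 1999 = 245.7/1.221 = 201.23.
Real GDP 2001 = 286.6/1.399 = 204.86.
Change = 204.86/201.23 − 1 = 0.0180.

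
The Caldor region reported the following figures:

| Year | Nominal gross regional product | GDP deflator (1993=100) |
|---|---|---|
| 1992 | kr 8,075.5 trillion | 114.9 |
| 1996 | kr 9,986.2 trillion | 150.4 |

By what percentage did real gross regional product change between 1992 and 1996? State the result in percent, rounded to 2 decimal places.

-5.53%

Deflate each year: 1992 → 8075.5/1.149 = 7028.29; 1996 → 9986.2/1.504 = 6639.76.
So real gross regional product changed by 6639.76/7028.29 − 1 = -0.0553, i.e. -5.53%.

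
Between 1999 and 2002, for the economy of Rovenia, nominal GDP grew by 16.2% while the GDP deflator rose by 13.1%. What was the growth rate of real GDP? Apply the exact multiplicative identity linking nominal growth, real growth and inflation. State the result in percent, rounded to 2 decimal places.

(1 + g_nom) = (1 + g_real)(1 + π), so g_real = 1.1620 / 1.1310 − 1 = 0.02741.

2.74%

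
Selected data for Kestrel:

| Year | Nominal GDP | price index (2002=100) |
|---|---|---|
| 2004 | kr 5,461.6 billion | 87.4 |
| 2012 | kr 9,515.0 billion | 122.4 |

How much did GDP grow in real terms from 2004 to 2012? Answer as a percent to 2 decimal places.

24.40%

Deflate each year: 2004 → 5461.6/0.874 = 6248.97; 2012 → 9515.0/1.224 = 7773.69.
So real GDP changed by 7773.69/6248.97 − 1 = 0.2440, i.e. 24.40%.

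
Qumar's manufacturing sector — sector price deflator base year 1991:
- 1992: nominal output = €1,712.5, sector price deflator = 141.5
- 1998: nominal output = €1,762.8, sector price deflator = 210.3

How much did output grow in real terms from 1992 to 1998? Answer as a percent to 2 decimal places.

-30.74%

Real output 1992 = 1712.5 / 1.415 = 1210.25.
Real output 1998 = 1762.8 / 2.103 = 838.23.
Real growth = 838.23 / 1210.25 − 1 = -0.3074.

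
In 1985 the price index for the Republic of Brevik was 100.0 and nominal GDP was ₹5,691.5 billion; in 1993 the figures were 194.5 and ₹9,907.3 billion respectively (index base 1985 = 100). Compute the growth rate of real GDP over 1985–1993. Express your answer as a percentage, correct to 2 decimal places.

-10.50%

Real GDP 1985 = 5691.5 / 1.000 = 5691.50.
Real GDP 1993 = 9907.3 / 1.945 = 5093.73.
Real growth = 5093.73 / 5691.50 − 1 = -0.1050.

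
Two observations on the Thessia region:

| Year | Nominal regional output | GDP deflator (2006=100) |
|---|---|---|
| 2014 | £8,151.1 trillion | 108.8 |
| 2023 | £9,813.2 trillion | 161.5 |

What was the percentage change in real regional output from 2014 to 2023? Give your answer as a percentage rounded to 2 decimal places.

Real regional output 2014 = 8151.1 / 1.088 = 7491.82.
Real regional output 2023 = 9813.2 / 1.615 = 6076.28.
Real growth = 6076.28 / 7491.82 − 1 = -0.1889.

-18.89%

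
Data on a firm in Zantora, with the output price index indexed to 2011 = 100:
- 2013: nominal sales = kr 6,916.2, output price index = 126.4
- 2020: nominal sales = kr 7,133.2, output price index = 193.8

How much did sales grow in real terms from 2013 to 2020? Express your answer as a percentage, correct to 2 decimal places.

Deflate each year: 2013 → 6916.2/1.264 = 5471.68; 2020 → 7133.2/1.938 = 3680.70.
So real sales changed by 3680.70/5471.68 − 1 = -0.3273, i.e. -32.73%.

-32.73%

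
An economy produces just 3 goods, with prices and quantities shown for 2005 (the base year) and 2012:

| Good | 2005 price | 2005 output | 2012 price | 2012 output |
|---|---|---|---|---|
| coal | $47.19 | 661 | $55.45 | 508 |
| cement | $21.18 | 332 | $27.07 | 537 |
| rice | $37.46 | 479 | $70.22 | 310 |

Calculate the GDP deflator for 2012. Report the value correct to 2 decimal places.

Nominal GDP 2012 = 55.45·508 + 27.07·537 + 70.22·310 = 64473.39.
Real GDP 2012 (at 2005 prices) = 47.19·508 + 21.18·537 + 37.46·310 = 46958.78.
Deflator = Nominal/Real × 100 = 64473.39/46958.78 × 100 = 137.298.

137.30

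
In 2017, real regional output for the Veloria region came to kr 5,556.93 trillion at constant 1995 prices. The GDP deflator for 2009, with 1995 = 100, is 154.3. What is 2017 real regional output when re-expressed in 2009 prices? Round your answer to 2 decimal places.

Real regional output in 2009 prices = Real regional output in 1995 prices × (P_2009/P_1995) = 5556.93 × 1.543 = 8574.34.

kr 8,574.34 trillion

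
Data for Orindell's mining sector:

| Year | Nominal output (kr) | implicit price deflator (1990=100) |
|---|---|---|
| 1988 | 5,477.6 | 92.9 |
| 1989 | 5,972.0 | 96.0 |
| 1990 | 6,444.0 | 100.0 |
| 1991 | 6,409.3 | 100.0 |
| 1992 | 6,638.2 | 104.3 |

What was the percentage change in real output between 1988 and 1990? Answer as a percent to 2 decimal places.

9.29%

Real output 1988 = 5477.6/0.929 = 5896.23.
Real output 1990 = 6444.0/1.000 = 6444.00.
Change = 6444.00/5896.23 − 1 = 0.0929.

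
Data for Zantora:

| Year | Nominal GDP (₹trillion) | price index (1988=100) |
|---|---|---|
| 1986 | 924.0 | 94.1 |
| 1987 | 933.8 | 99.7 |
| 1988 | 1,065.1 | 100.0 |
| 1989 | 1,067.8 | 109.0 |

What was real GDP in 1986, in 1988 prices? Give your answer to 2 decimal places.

₹981.93 trillion

Real GDP 1986 = 924.0 / 0.941 = 981.93.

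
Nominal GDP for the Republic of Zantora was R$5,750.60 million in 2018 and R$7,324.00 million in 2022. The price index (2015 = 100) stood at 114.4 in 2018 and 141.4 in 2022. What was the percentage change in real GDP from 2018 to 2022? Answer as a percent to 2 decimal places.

Deflate each year: 2018 → 5750.60/1.144 = 5026.75; 2022 → 7324.00/1.414 = 5179.63.
So real GDP changed by 5179.63/5026.75 − 1 = 0.0304, i.e. 3.04%.

3.04%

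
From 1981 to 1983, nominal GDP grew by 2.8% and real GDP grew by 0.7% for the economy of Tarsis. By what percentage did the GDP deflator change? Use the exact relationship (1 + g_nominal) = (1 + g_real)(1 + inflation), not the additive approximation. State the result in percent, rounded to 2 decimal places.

(1 + g_nom) = (1 + g_real)(1 + π), so π = 1.0280 / 1.0070 − 1 = 0.02085.

2.09%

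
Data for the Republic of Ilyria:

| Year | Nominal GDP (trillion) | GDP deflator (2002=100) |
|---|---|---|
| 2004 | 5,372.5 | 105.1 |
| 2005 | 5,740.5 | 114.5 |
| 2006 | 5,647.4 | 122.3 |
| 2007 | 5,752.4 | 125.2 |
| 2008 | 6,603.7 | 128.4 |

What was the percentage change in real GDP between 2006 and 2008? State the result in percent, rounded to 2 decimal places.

Real GDP 2006 = 5647.4/1.223 = 4617.66.
Real GDP 2008 = 6603.7/1.284 = 5143.07.
Change = 5143.07/4617.66 − 1 = 0.1138.

11.38%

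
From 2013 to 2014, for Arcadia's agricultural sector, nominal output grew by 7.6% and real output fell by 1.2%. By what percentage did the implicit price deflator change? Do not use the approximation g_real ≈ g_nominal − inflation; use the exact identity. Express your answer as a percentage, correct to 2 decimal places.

8.91%

(1 + g_nom) = (1 + g_real)(1 + π), so π = 1.0760 / 0.9880 − 1 = 0.08907.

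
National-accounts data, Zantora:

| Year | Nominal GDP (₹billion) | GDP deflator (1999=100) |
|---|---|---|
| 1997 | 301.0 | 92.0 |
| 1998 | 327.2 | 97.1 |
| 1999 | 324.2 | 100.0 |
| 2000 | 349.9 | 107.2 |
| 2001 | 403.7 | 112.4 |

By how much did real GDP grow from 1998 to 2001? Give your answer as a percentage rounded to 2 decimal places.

6.59%

Real GDP 1998 = 327.2/0.971 = 336.97.
Real GDP 2001 = 403.7/1.124 = 359.16.
Change = 359.16/336.97 − 1 = 0.0659.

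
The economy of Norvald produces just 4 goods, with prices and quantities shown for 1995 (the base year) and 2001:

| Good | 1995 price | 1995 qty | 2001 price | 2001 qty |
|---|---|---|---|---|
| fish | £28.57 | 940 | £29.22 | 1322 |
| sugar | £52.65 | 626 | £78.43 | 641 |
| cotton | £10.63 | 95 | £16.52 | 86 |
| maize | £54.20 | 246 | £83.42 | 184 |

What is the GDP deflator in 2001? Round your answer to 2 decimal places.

Nominal GDP 2001 = 29.22·1322 + 78.43·641 + 16.52·86 + 83.42·184 = 105672.47.
Real GDP 2001 (at 1995 prices) = 28.57·1322 + 52.65·641 + 10.63·86 + 54.20·184 = 82405.17.
Deflator = Nominal/Real × 100 = 105672.47/82405.17 × 100 = 128.235.

128.24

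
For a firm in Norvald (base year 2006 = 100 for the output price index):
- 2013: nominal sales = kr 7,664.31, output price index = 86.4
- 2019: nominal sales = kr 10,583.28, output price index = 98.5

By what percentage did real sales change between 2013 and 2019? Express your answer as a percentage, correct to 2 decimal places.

Real sales 2013 = 7664.31 / 0.864 = 8870.73.
Real sales 2019 = 10583.28 / 0.985 = 10744.45.
Real growth = 10744.45 / 8870.73 − 1 = 0.2112.

21.12%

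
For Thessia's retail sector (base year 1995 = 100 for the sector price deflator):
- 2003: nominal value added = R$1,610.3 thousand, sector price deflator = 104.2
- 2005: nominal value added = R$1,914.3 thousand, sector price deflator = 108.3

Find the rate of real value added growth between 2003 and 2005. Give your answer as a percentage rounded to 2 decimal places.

Deflate each year: 2003 → 1610.3/1.042 = 1545.39; 2005 → 1914.3/1.083 = 1767.59.
So real value added changed by 1767.59/1545.39 − 1 = 0.1438, i.e. 14.38%.

14.38%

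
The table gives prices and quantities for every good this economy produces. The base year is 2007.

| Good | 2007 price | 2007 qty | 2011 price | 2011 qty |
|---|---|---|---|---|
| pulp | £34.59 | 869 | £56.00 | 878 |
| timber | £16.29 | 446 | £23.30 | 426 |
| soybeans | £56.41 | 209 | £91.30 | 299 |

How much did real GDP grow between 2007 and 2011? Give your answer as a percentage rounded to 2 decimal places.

Real GDP 2007 = Nominal GDP 2007 = 34.59·869 + 16.29·446 + 56.41·209 = 49113.74.
Real GDP 2011 (at 2007 prices) = 34.59·878 + 16.29·426 + 56.41·299 = 54176.15.
Real growth = 54176.15/49113.74 − 1 = 0.1031.

10.31%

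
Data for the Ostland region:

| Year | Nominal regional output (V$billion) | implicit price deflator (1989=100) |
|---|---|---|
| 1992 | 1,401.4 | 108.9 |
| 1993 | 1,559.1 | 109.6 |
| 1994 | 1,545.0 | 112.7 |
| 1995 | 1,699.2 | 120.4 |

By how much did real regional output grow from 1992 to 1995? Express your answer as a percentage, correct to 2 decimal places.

Real regional output 1992 = 1401.4/1.089 = 1286.87.
Real regional output 1995 = 1699.2/1.204 = 1411.30.
Change = 1411.30/1286.87 − 1 = 0.0967.

9.67%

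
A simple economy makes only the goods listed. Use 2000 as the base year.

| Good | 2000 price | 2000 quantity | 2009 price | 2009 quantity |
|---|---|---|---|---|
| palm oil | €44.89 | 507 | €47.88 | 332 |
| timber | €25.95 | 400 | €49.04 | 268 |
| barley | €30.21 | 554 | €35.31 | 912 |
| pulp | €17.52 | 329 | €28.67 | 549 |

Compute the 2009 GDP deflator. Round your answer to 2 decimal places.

Nominal GDP 2009 = 47.88·332 + 49.04·268 + 35.31·912 + 28.67·549 = 76981.43.
Real GDP 2009 (at 2000 prices) = 44.89·332 + 25.95·268 + 30.21·912 + 17.52·549 = 59028.08.
Deflator = Nominal/Real × 100 = 76981.43/59028.08 × 100 = 130.415.

130.41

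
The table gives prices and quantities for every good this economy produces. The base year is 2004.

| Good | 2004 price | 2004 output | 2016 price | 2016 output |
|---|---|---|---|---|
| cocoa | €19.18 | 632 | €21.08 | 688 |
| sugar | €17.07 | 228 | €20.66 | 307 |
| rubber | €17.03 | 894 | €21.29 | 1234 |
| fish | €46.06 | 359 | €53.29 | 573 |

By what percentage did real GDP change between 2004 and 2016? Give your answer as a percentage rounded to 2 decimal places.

Real GDP 2004 = Nominal GDP 2004 = 19.18·632 + 17.07·228 + 17.03·894 + 46.06·359 = 47774.08.
Real GDP 2016 (at 2004 prices) = 19.18·688 + 17.07·307 + 17.03·1234 + 46.06·573 = 65843.73.
Real growth = 65843.73/47774.08 − 1 = 0.3782.

37.82%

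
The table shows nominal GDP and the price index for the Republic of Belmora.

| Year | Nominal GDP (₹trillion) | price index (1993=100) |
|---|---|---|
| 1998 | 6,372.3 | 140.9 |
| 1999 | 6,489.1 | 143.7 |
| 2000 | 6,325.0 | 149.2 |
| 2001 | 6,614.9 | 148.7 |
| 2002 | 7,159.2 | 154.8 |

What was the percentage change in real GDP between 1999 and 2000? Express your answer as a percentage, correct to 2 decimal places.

Real GDP 1999 = 6489.1/1.437 = 4515.73.
Real GDP 2000 = 6325.0/1.492 = 4239.28.
Change = 4239.28/4515.73 − 1 = -0.0612.

-6.12%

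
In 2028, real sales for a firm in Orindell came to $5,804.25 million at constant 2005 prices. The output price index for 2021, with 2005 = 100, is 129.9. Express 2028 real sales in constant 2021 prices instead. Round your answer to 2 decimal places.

Real sales in 2021 prices = Real sales in 2005 prices × (P_2021/P_2005) = 5804.25 × 1.299 = 7539.72.

$7,539.72 million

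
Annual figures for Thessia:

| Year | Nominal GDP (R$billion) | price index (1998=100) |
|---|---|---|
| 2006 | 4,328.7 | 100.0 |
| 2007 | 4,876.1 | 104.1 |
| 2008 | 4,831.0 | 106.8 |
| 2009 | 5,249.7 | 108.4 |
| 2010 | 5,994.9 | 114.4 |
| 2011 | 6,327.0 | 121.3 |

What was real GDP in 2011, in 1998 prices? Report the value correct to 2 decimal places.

R$5,215.99 billion

Real GDP 2011 = 6327.0 / 1.213 = 5215.99.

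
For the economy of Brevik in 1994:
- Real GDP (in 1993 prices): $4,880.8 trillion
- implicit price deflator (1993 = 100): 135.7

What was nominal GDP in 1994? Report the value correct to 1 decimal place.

$6,623.2 trillion

Nominal GDP = Real × (implicit price deflator/100) = 4880.8 × 1.357 = 6623.25.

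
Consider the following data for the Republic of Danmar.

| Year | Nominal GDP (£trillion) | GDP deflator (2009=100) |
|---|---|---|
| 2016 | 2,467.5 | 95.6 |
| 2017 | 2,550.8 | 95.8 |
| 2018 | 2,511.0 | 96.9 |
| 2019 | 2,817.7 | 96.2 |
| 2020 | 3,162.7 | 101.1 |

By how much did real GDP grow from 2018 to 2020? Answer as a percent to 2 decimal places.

20.72%

Real GDP 2018 = 2511.0/0.969 = 2591.33.
Real GDP 2020 = 3162.7/1.011 = 3128.29.
Change = 3128.29/2591.33 − 1 = 0.2072.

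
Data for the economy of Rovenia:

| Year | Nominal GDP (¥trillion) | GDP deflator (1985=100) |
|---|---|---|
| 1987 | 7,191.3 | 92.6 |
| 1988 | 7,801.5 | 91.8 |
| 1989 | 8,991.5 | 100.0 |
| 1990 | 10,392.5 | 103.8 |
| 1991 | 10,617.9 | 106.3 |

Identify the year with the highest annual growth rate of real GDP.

1988: real = 7801.5/0.918 = 8498.37; growth vs 1987 (7765.98) = 9.43%.
1989: real = 8991.5/1.000 = 8991.50; growth vs 1988 (8498.37) = 5.80%.
1990: real = 10392.5/1.038 = 10012.04; growth vs 1989 (8991.50) = 11.35%.
1991: real = 10617.9/1.063 = 9988.62; growth vs 1990 (10012.04) = -0.23%.

1990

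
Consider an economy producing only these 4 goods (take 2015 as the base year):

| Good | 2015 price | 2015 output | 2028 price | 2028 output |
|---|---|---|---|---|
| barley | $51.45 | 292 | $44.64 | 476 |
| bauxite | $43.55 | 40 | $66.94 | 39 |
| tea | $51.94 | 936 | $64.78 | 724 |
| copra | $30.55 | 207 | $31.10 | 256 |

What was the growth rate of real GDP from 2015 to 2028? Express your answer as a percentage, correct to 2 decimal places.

-0.13%

Real GDP 2015 = Nominal GDP 2015 = 51.45·292 + 43.55·40 + 51.94·936 + 30.55·207 = 71705.09.
Real GDP 2028 (at 2015 prices) = 51.45·476 + 43.55·39 + 51.94·724 + 30.55·256 = 71614.01.
Real growth = 71614.01/71705.09 − 1 = -0.0013.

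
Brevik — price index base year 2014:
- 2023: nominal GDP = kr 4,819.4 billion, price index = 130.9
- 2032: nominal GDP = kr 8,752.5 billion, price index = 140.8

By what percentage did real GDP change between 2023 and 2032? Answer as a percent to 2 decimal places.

Deflate each year: 2023 → 4819.4/1.309 = 3681.74; 2032 → 8752.5/1.408 = 6216.26.
So real GDP changed by 6216.26/3681.74 − 1 = 0.6884, i.e. 68.84%.

68.84%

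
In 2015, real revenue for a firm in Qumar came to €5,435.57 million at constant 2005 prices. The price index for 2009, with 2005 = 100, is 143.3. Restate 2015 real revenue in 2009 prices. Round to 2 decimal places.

Real revenue in 2009 prices = Real revenue in 2005 prices × (P_2009/P_2005) = 5435.57 × 1.433 = 7789.17.

€7,789.17 million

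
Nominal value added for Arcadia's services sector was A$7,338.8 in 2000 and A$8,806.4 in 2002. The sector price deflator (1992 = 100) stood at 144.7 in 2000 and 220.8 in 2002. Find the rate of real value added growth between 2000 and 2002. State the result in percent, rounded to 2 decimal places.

-21.36%

Real value added 2000 = 7338.8 / 1.447 = 5071.73.
Real value added 2002 = 8806.4 / 2.208 = 3988.41.
Real growth = 3988.41 / 5071.73 − 1 = -0.2136.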